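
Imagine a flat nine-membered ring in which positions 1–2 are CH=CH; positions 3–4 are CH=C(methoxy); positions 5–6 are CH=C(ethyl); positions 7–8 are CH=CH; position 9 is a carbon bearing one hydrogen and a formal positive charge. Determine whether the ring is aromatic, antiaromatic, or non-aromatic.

Antiaromatic

Every ring atom contributes a p orbital perpendicular to the ring (the double-bond atoms are sp², each contributing one p electron; the carbocation has an empty p orbital), so the π system is cyclic and fully conjugated.
Tallying contributions gives 4 × 2 = 8 from the double-bond units + 0 from the CH(+) atom = 8.
8 = 4(2); a planar, fully conjugated 4n system is antiaromatic.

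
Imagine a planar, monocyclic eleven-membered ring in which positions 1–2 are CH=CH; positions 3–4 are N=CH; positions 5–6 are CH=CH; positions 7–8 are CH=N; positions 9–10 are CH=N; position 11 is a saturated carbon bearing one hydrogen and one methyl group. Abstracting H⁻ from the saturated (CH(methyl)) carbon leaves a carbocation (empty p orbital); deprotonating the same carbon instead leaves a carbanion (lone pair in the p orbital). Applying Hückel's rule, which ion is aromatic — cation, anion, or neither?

The cation

In both ions every ring atom is sp² and contributes a p orbital, so both rings are fully conjugated.
Cation: 5 × 2 + 0 = 10 π electrons → 4(2)+2, aromatic.
Anion: 5 × 2 + 2 = 12 π electrons → 4(3), antiaromatic.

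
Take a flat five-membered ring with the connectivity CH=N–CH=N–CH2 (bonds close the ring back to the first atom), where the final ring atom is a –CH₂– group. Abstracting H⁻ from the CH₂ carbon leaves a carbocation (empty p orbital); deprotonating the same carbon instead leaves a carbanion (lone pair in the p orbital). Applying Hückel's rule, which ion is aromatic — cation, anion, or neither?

The anion

Both ions have a continuous loop of p orbitals — each ring atom is sp².
Cation: 2 × 2 + 0 = 4 π electrons → 4(1), antiaromatic.
Anion: 2 × 2 + 2 = 6 π electrons → 4(1)+2, aromatic.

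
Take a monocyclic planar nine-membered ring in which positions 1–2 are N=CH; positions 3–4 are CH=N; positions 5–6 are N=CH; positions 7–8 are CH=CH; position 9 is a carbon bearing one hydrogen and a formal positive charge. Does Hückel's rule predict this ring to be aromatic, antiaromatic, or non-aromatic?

Antiaromatic

The p orbitals form a continuous loop: each doubly-bonded ring atom is sp² with one p-orbital electron; the doubly-bonded nitrogens are pyridine-type — their lone pairs lie in the ring plane, leaving one electron in the p orbital; the carbocation has an empty p orbital. The ring is fully conjugated.
Adding the contributions, 4 × 2 = 8 from the double-bond units + 0 from the CH(+) atom = 8.
A 4n π count (8, n = 2) in a planar conjugated ring means antiaromatic.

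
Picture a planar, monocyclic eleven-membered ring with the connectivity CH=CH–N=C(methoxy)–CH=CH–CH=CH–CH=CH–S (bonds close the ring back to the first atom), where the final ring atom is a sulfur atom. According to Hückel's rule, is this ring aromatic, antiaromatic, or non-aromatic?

Check conjugation: every atom in a ring double bond is sp² and brings one electron to the p orbital; each sp² =N– keeps its lone pair in-plane and puts one electron into the π system; the sulfur donates one lone pair from its p orbital — every position has a p orbital, so the cyclic π system is continuous.
Tallying contributions gives 5 × 2 = 10 from the double-bond units + 2 from the S atom = 12.
A 4n π count (12, n = 3) in a planar conjugated ring means antiaromatic.

Antiaromatic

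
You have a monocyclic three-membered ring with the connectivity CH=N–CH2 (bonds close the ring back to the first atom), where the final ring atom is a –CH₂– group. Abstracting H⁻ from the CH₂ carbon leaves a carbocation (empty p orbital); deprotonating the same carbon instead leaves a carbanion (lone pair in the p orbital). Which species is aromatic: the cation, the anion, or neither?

The cation

In both ions every ring atom is sp² and contributes a p orbital, so both rings are fully conjugated.
Cation: 1 × 2 + 0 = 2 π electrons → 4(0)+2, aromatic.
Anion: 1 × 2 + 2 = 4 π electrons → 4(1), antiaromatic.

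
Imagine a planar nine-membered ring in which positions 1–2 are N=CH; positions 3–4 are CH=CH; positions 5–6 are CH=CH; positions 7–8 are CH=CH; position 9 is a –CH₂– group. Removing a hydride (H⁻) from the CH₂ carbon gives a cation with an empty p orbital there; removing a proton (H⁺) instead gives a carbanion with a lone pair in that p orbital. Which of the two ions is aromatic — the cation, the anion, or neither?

The anion

Both ions have a continuous loop of p orbitals — each ring atom is sp².
Cation: 4 × 2 + 0 = 8 π electrons → 4(2), antiaromatic.
Anion: 4 × 2 + 2 = 10 π electrons → 4(2)+2, aromatic.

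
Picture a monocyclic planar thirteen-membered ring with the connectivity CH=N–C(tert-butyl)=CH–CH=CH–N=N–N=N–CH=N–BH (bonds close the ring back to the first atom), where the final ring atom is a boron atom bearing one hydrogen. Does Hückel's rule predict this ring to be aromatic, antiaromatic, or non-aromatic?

Check conjugation: each doubly-bonded ring atom is sp² with one p-orbital electron; the doubly-bonded nitrogens are pyridine-type — their lone pairs lie in the ring plane, leaving one electron in the p orbital; the boron has an empty p orbital — every position has a p orbital, so the cyclic π system is continuous.
Tallying contributions gives 6 × 2 = 12 from the double-bond units + 0 from the BH atom = 12.
12 = 4(3); a planar, fully conjugated 4n system is antiaromatic.

Antiaromatic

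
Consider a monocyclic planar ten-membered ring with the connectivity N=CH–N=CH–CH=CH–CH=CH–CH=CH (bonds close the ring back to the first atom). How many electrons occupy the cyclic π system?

10

All ring atoms are sp² and supply a p orbital to the ring (each doubly-bonded ring atom is sp² with one p-orbital electron; the doubly-bonded nitrogens are pyridine-type — their lone pairs lie in the ring plane, leaving one electron in the p orbital); the conjugation is uninterrupted.
Counting π electrons: 5 × 2 = 10 from the 5 double-bond units.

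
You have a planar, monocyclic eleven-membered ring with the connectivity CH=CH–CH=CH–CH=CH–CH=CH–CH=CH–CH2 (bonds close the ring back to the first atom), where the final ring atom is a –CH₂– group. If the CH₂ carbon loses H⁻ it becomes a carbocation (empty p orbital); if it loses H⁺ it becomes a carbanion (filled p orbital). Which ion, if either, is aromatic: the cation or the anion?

Both ions have a continuous loop of p orbitals — each ring atom is sp².
Cation: 5 × 2 + 0 = 10 π electrons → 4(2)+2, aromatic.
Anion: 5 × 2 + 2 = 12 π electrons → 4(3), antiaromatic.

The cation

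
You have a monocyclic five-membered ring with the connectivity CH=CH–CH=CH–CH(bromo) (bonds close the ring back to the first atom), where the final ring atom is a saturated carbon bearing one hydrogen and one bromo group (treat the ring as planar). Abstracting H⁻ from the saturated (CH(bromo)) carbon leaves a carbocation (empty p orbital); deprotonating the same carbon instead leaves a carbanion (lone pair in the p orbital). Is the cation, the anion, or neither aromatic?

The anion

In either ion the ring is fully conjugated: every atom, including the new sp² carbon, supplies a p orbital.
Cation: 2 × 2 + 0 = 4 π electrons → 4(1), antiaromatic.
Anion: 2 × 2 + 2 = 6 π electrons → 4(1)+2, aromatic.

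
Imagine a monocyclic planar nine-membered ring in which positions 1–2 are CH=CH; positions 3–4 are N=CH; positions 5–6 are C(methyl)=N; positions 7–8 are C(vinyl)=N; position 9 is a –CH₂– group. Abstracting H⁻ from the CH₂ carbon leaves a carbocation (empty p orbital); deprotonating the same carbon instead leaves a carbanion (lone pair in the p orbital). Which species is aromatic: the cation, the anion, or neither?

The anion

In either ion the ring is fully conjugated: every atom, including the new sp² carbon, supplies a p orbital.
Cation: 4 × 2 + 0 = 8 π electrons → 4(2), antiaromatic.
Anion: 4 × 2 + 2 = 10 π electrons → 4(2)+2, aromatic.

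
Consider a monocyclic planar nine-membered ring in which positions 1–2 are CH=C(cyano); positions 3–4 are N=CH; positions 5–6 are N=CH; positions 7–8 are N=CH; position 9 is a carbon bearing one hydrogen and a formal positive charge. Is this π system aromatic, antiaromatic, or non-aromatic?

Every ring atom contributes a p orbital perpendicular to the ring (every atom in a ring double bond is sp² and brings one electron to the p orbital; each =N– nitrogen is pyridine-type (lone pair in the sp² plane, one electron in the p orbital); the carbocation has an empty p orbital), so the π system is cyclic and fully conjugated.
Tallying contributions gives 4 × 2 = 8 from the double-bond units + 0 from the CH(+) atom = 8.
8 = 4(2); a planar, fully conjugated 4n system is antiaromatic.

Antiaromatic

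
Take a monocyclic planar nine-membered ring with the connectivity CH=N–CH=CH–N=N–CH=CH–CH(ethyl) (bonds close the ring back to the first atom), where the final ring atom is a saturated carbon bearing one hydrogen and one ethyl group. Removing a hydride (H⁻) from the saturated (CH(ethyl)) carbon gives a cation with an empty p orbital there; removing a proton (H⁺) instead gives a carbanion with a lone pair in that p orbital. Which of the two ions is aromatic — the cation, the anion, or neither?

Once that carbon is sp², every ring atom has a p orbital and both ions are fully conjugated.
Cation: 4 × 2 + 0 = 8 π electrons → 4(2), antiaromatic.
Anion: 4 × 2 + 2 = 10 π electrons → 4(2)+2, aromatic.

The anion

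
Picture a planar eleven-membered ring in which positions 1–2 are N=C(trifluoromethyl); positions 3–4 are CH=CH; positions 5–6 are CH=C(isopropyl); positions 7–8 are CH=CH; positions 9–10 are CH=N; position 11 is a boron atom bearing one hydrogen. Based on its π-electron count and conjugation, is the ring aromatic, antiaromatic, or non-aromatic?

Aromatic

Check conjugation: every atom in a ring double bond is sp² and brings one electron to the p orbital; the doubly-bonded nitrogens are pyridine-type — their lone pairs lie in the ring plane, leaving one electron in the p orbital; the boron has an empty p orbital — every position has a p orbital, so the cyclic π system is continuous.
Adding the contributions, 5 × 2 = 10 from the double-bond units + 0 from the BH atom = 10.
10 = 4(2) + 2, which satisfies Hückel's 4n+2 rule.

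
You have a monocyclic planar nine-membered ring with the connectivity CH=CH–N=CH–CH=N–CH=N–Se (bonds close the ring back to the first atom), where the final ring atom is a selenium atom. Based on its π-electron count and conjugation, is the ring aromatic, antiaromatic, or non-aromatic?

Aromatic

Every ring atom contributes a p orbital perpendicular to the ring (the double-bond atoms are sp², each contributing one p electron; each =N– nitrogen is pyridine-type (lone pair in the sp² plane, one electron in the p orbital); the selenium donates one lone pair from its p orbital), so the π system is cyclic and fully conjugated.
Adding the contributions, 4 × 2 = 8 from the double-bond units + 2 from the Se atom = 10.
With 10 π electrons (n = 2), the Hückel 4n+2 condition holds.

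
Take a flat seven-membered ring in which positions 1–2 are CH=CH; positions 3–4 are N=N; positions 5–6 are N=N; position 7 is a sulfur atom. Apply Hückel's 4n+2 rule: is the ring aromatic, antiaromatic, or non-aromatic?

Antiaromatic

Check conjugation: every atom in a ring double bond is sp² and brings one electron to the p orbital; each =N– nitrogen is pyridine-type (lone pair in the sp² plane, one electron in the p orbital); the sulfur donates one lone pair from its p orbital — every position has a p orbital, so the cyclic π system is continuous.
Tallying contributions gives 3 × 2 = 6 from the double-bond units + 2 from the S atom = 8.
With 8 = 4·2 π electrons, Hückel's rule classifies the planar ring as antiaromatic.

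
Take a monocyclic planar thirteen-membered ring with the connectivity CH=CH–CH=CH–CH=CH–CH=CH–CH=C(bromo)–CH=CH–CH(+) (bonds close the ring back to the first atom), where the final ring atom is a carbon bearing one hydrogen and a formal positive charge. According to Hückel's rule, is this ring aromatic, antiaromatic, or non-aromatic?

Antiaromatic

The p orbitals form a continuous loop: each doubly-bonded ring atom is sp² with one p-orbital electron; the carbocation has an empty p orbital. The ring is fully conjugated.
Tallying contributions gives 6 × 2 = 12 from the double-bond units + 0 from the CH(+) atom = 12.
12 is a 4n count (n = 3), so the planar conjugated ring is antiaromatic.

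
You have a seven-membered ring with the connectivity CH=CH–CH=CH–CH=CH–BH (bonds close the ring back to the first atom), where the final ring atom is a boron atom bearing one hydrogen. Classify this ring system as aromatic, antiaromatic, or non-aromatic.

Aromatic

The p orbitals form a continuous loop: each doubly-bonded ring atom is sp² with one p-orbital electron; the boron has an empty p orbital. The ring is fully conjugated.
Tallying contributions gives 3 × 2 = 6 from the double-bond units + 0 from the BH atom = 6.
With 6 π electrons (n = 1), the Hückel 4n+2 condition holds.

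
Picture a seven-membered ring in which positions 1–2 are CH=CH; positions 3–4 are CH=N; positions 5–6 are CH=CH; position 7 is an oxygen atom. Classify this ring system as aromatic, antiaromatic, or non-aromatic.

The p orbitals form a continuous loop: every atom in a ring double bond is sp² and brings one electron to the p orbital; each sp² =N– keeps its lone pair in-plane and puts one electron into the π system; the oxygen donates one lone pair from its p orbital. The ring is fully conjugated.
Counting π electrons: 3 × 2 = 6 from the double-bond units + 2 from the O atom = 8.
A 4n π count (8, n = 2) in a planar conjugated ring means antiaromatic.

Antiaromatic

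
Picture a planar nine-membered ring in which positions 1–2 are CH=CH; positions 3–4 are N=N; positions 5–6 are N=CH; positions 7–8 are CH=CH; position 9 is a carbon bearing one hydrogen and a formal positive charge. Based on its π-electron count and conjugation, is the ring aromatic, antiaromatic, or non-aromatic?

Antiaromatic

Check conjugation: every atom in a ring double bond is sp² and brings one electron to the p orbital; each =N– nitrogen is pyridine-type (lone pair in the sp² plane, one electron in the p orbital); the carbocation has an empty p orbital — every position has a p orbital, so the cyclic π system is continuous.
π-electron count: 4 × 2 = 8 from the double-bond units + 0 from the CH(+) atom = 8.
8 = 4(2); a planar, fully conjugated 4n system is antiaromatic.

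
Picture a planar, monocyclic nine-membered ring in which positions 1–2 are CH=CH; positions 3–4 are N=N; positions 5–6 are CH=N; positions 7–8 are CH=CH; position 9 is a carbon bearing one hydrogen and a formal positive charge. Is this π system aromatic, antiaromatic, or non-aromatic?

Antiaromatic

The p orbitals form a continuous loop: each doubly-bonded ring atom is sp² with one p-orbital electron; the doubly-bonded nitrogens are pyridine-type — their lone pairs lie in the ring plane, leaving one electron in the p orbital; the carbocation has an empty p orbital. The ring is fully conjugated.
π-electron count: 4 × 2 = 8 from the double-bond units + 0 from the CH(+) atom = 8.
8 is a 4n count (n = 2), so the planar conjugated ring is antiaromatic.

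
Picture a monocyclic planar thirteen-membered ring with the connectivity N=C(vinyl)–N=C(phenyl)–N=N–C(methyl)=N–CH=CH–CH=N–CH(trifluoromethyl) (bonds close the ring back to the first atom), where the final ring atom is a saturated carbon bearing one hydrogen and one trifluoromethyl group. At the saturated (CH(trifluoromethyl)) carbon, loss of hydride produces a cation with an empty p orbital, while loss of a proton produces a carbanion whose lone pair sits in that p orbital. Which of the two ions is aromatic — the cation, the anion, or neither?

In either ion the ring is fully conjugated: every atom, including the new sp² carbon, supplies a p orbital.
Cation: 6 × 2 + 0 = 12 π electrons → 4(3), antiaromatic.
Anion: 6 × 2 + 2 = 14 π electrons → 4(3)+2, aromatic.

The anion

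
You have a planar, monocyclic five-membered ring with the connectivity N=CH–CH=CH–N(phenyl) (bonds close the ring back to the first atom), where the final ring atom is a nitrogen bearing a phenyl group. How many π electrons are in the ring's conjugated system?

Check conjugation: each doubly-bonded ring atom is sp² with one p-orbital electron; each sp² =N– keeps its lone pair in-plane and puts one electron into the π system; the pyrrole-type nitrogen donates its lone pair from the p orbital — every position has a p orbital, so the cyclic π system is continuous.
Counting π electrons: 2 × 2 = 4 from the double-bond units + 2 from the N(phenyl) atom = 6.

6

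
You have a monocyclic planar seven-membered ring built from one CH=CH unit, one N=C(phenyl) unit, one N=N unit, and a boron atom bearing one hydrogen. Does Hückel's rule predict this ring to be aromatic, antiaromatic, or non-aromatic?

Every ring atom contributes a p orbital perpendicular to the ring (the double-bond atoms are sp², each contributing one p electron; the doubly-bonded nitrogens are pyridine-type — their lone pairs lie in the ring plane, leaving one electron in the p orbital; the boron has an empty p orbital), so the π system is cyclic and fully conjugated.
π-electron count: 3 × 2 = 6 from the double-bond units + 0 from the BH atom = 6.
With 6 π electrons (n = 1), the Hückel 4n+2 condition holds.

Aromatic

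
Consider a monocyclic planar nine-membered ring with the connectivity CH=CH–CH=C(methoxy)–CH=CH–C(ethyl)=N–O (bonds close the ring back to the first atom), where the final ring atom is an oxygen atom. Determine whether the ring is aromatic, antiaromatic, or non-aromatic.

Every ring atom contributes a p orbital perpendicular to the ring (every atom in a ring double bond is sp² and brings one electron to the p orbital; each sp² =N– keeps its lone pair in-plane and puts one electron into the π system; the oxygen donates one lone pair from its p orbital), so the π system is cyclic and fully conjugated.
Counting π electrons: 4 × 2 = 8 from the double-bond units + 2 from the O atom = 10.
10 = 4(2) + 2, which satisfies Hückel's 4n+2 rule.

Aromatic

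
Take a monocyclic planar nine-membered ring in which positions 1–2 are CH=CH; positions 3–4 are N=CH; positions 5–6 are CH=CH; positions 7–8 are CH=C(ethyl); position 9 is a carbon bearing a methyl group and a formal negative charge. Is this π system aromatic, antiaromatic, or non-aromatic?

Aromatic

All ring atoms are sp² and supply a p orbital to the ring (every atom in a ring double bond is sp² and brings one electron to the p orbital; the doubly-bonded nitrogens are pyridine-type — their lone pairs lie in the ring plane, leaving one electron in the p orbital; the carbanion's lone pair occupies the p orbital); the conjugation is uninterrupted.
π-electron count: 4 × 2 = 8 from the double-bond units + 2 from the C(methyl)(-) atom = 10.
10 = 4(2) + 2, which satisfies Hückel's 4n+2 rule.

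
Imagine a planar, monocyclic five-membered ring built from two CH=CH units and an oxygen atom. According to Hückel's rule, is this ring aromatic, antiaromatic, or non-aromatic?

Every ring atom contributes a p orbital perpendicular to the ring (the double-bond atoms are sp², each contributing one p electron; the oxygen donates one lone pair from its p orbital), so the π system is cyclic and fully conjugated.
π-electron count: 2 × 2 = 4 from the double-bond units + 2 from the O atom = 6.
That gives a 4n+2 count (6, n = 1).
(The species described is furan.)

Aromatic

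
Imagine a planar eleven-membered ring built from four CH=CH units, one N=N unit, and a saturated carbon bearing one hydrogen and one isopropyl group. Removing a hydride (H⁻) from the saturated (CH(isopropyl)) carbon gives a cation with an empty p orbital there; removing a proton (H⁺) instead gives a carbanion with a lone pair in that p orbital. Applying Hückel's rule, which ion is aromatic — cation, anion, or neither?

Once that carbon is sp², every ring atom has a p orbital and both ions are fully conjugated.
Cation: 5 × 2 + 0 = 10 π electrons → 4(2)+2, aromatic.
Anion: 5 × 2 + 2 = 12 π electrons → 4(3), antiaromatic.

The cation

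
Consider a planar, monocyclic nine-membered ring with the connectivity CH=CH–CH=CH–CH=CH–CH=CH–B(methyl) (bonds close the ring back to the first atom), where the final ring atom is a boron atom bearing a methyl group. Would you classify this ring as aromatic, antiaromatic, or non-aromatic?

Antiaromatic

All ring atoms are sp² and supply a p orbital to the ring (the double-bond atoms are sp², each contributing one p electron; the boron has an empty p orbital); the conjugation is uninterrupted.
Adding the contributions, 4 × 2 = 8 from the double-bond units + 0 from the B(methyl) atom = 8.
A 4n π count (8, n = 2) in a planar conjugated ring means antiaromatic.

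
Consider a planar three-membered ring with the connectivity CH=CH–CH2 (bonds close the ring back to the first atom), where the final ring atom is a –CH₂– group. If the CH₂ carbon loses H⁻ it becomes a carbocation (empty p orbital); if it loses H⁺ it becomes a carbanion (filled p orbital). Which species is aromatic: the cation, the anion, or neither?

In both ions every ring atom is sp² and contributes a p orbital, so both rings are fully conjugated.
Cation: 1 × 2 + 0 = 2 π electrons → 4(0)+2, aromatic.
Anion: 1 × 2 + 2 = 4 π electrons → 4(1), antiaromatic.

The cation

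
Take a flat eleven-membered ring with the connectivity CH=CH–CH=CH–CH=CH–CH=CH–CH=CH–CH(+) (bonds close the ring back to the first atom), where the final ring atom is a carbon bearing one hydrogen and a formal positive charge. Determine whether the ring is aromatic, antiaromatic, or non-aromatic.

Aromatic

Check conjugation: the double-bond atoms are sp², each contributing one p electron; the carbocation has an empty p orbital — every position has a p orbital, so the cyclic π system is continuous.
Counting π electrons: 5 × 2 = 10 from the double-bond units + 0 from the CH(+) atom = 10.
That gives a 4n+2 count (10, n = 2).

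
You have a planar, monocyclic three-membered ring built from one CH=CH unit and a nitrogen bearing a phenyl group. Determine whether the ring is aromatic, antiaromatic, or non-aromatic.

Every ring atom contributes a p orbital perpendicular to the ring (every atom in a ring double bond is sp² and brings one electron to the p orbital; the pyrrole-type nitrogen donates its lone pair from the p orbital), so the π system is cyclic and fully conjugated.
Adding the contributions, 1 × 2 = 2 from the double-bond unit + 2 from the N(phenyl) atom = 4.
4 is a 4n count (n = 1), so the planar conjugated ring is antiaromatic.

Antiaromatic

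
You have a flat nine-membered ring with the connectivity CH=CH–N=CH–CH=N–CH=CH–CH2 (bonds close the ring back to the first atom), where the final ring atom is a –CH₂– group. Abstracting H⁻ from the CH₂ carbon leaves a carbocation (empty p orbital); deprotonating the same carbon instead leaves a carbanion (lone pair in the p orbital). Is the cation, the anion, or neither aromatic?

The anion

In either ion the ring is fully conjugated: every atom, including the new sp² carbon, supplies a p orbital.
Cation: 4 × 2 + 0 = 8 π electrons → 4(2), antiaromatic.
Anion: 4 × 2 + 2 = 10 π electrons → 4(2)+2, aromatic.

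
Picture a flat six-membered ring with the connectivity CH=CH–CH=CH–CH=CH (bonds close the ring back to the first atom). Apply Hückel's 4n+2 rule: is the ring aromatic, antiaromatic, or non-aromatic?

Aromatic

Check conjugation: each doubly-bonded ring atom is sp² with one p-orbital electron — every position has a p orbital, so the cyclic π system is continuous.
Counting π electrons: 3 × 2 = 6 from the 3 double-bond units.
With 6 π electrons (n = 1), the Hückel 4n+2 condition holds.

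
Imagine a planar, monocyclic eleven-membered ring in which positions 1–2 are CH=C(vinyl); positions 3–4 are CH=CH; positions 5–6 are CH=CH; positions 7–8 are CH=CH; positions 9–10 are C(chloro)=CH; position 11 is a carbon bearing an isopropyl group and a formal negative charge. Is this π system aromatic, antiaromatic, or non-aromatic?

Every ring atom contributes a p orbital perpendicular to the ring (each doubly-bonded ring atom is sp² with one p-orbital electron; the carbanion's lone pair occupies the p orbital), so the π system is cyclic and fully conjugated.
Adding the contributions, 5 × 2 = 10 from the double-bond units + 2 from the C(isopropyl)(-) atom = 12.
12 is a 4n count (n = 3), so the planar conjugated ring is antiaromatic.

Antiaromatic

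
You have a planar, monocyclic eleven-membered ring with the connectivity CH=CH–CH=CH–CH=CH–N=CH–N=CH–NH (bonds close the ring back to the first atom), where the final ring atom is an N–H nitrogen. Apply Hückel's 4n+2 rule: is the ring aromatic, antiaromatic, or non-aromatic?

Antiaromatic

Every ring atom contributes a p orbital perpendicular to the ring (the double-bond atoms are sp², each contributing one p electron; each =N– nitrogen is pyridine-type (lone pair in the sp² plane, one electron in the p orbital); the pyrrole-type nitrogen donates its lone pair from the p orbital), so the π system is cyclic and fully conjugated.
Counting π electrons: 5 × 2 = 10 from the double-bond units + 2 from the NH atom = 12.
A 4n π count (12, n = 3) in a planar conjugated ring means antiaromatic.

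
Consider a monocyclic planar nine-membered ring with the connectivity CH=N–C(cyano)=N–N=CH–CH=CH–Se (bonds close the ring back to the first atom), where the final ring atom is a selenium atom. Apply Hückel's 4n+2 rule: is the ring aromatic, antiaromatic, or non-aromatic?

Every ring atom contributes a p orbital perpendicular to the ring (the double-bond atoms are sp², each contributing one p electron; the doubly-bonded nitrogens are pyridine-type — their lone pairs lie in the ring plane, leaving one electron in the p orbital; the selenium donates one lone pair from its p orbital), so the π system is cyclic and fully conjugated.
π-electron count: 4 × 2 = 8 from the double-bond units + 2 from the Se atom = 10.
That gives a 4n+2 count (10, n = 2).

Aromatic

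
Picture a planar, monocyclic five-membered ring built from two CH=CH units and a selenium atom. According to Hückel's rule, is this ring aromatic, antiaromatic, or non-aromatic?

Aromatic

Check conjugation: each doubly-bonded ring atom is sp² with one p-orbital electron; the selenium donates one lone pair from its p orbital — every position has a p orbital, so the cyclic π system is continuous.
Adding the contributions, 2 × 2 = 4 from the double-bond units + 2 from the Se atom = 6.
With 6 π electrons (n = 1), the Hückel 4n+2 condition holds.
This is selenophene.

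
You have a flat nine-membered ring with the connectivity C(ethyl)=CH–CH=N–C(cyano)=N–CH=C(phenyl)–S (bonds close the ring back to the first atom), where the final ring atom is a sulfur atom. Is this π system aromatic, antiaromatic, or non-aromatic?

Aromatic

Check conjugation: each doubly-bonded ring atom is sp² with one p-orbital electron; the doubly-bonded nitrogens are pyridine-type — their lone pairs lie in the ring plane, leaving one electron in the p orbital; the sulfur donates one lone pair from its p orbital — every position has a p orbital, so the cyclic π system is continuous.
Tallying contributions gives 4 × 2 = 8 from the double-bond units + 2 from the S atom = 10.
With 10 π electrons (n = 2), the Hückel 4n+2 condition holds.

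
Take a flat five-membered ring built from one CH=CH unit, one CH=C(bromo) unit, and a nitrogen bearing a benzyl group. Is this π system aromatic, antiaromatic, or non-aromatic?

Aromatic

All ring atoms are sp² and supply a p orbital to the ring (the double-bond atoms are sp², each contributing one p electron; the pyrrole-type nitrogen donates its lone pair from the p orbital); the conjugation is uninterrupted.
π-electron count: 2 × 2 = 4 from the double-bond units + 2 from the N(benzyl) atom = 6.
6 = 4(1) + 2, which satisfies Hückel's 4n+2 rule.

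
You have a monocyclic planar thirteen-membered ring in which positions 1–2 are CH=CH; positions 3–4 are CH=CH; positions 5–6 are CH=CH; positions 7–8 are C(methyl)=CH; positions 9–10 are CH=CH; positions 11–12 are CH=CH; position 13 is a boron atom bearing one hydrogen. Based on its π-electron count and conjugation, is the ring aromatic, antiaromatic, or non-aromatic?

Antiaromatic

Check conjugation: each doubly-bonded ring atom is sp² with one p-orbital electron; the boron has an empty p orbital — every position has a p orbital, so the cyclic π system is continuous.
Adding the contributions, 6 × 2 = 12 from the double-bond units + 0 from the BH atom = 12.
12 = 4(3); a planar, fully conjugated 4n system is antiaromatic.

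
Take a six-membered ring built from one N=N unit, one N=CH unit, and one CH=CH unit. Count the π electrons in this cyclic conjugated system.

6

The p orbitals form a continuous loop: the double-bond atoms are sp², each contributing one p electron; each sp² =N– keeps its lone pair in-plane and puts one electron into the π system. The ring is fully conjugated.
Adding the contributions, 3 × 2 = 6 from the 3 double-bond units.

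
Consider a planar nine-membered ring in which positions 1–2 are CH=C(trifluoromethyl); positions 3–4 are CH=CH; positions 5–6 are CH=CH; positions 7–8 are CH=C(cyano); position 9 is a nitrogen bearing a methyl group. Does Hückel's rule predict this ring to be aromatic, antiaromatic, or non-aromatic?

The p orbitals form a continuous loop: the double-bond atoms are sp², each contributing one p electron; the pyrrole-type nitrogen donates its lone pair from the p orbital. The ring is fully conjugated.
π-electron count: 4 × 2 = 8 from the double-bond units + 2 from the N(methyl) atom = 10.
Since 10 = 4·2 + 2, the ring meets the 4n+2 criterion.

Aromatic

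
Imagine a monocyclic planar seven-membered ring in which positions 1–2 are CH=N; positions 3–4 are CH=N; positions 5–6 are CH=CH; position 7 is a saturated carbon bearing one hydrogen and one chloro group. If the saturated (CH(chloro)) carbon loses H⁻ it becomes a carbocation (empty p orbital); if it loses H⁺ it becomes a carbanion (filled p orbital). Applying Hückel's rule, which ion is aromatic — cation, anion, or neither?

The cation

Both ions have a continuous loop of p orbitals — each ring atom is sp².
Cation: 3 × 2 + 0 = 6 π electrons → 4(1)+2, aromatic.
Anion: 3 × 2 + 2 = 8 π electrons → 4(2), antiaromatic.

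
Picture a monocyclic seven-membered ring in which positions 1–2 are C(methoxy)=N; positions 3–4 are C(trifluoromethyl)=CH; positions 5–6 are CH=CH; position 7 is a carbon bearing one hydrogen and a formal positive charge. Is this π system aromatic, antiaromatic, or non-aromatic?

Aromatic

Every ring atom contributes a p orbital perpendicular to the ring (each doubly-bonded ring atom is sp² with one p-orbital electron; the doubly-bonded nitrogens are pyridine-type — their lone pairs lie in the ring plane, leaving one electron in the p orbital; the carbocation has an empty p orbital), so the π system is cyclic and fully conjugated.
Tallying contributions gives 3 × 2 = 6 from the double-bond units + 0 from the CH(+) atom = 6.
Since 6 = 4·1 + 2, the ring meets the 4n+2 criterion.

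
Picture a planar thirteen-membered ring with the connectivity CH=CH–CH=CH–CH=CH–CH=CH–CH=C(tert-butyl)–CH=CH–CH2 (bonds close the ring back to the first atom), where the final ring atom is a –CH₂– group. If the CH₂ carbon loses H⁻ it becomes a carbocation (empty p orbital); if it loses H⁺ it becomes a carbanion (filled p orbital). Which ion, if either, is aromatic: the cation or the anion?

The anion

Both ions have a continuous loop of p orbitals — each ring atom is sp².
Cation: 6 × 2 + 0 = 12 π electrons → 4(3), antiaromatic.
Anion: 6 × 2 + 2 = 14 π electrons → 4(3)+2, aromatic.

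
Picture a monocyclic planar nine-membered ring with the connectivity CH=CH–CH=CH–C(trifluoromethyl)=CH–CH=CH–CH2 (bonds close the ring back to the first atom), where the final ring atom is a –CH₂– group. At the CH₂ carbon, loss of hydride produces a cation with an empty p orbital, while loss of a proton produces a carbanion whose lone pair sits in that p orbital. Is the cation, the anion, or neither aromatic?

The anion

Both ions have a continuous loop of p orbitals — each ring atom is sp².
Cation: 4 × 2 + 0 = 8 π electrons → 4(2), antiaromatic.
Anion: 4 × 2 + 2 = 10 π electrons → 4(2)+2, aromatic.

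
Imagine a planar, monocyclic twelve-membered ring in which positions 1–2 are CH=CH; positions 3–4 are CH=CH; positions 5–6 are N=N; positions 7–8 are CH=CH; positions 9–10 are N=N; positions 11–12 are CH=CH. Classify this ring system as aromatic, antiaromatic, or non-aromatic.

Antiaromatic

Check conjugation: the double-bond atoms are sp², each contributing one p electron; each sp² =N– keeps its lone pair in-plane and puts one electron into the π system — every position has a p orbital, so the cyclic π system is continuous.
Tallying contributions gives 6 × 2 = 12 from the 6 double-bond units.
With 12 = 4·3 π electrons, Hückel's rule classifies the planar ring as antiaromatic.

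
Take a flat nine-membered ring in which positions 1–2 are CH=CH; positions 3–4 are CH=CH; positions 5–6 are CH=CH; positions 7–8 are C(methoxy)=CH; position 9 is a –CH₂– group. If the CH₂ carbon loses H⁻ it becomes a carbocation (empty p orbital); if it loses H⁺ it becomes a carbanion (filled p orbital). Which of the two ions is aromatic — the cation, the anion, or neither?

The anion

Both ions have a continuous loop of p orbitals — each ring atom is sp².
Cation: 4 × 2 + 0 = 8 π electrons → 4(2), antiaromatic.
Anion: 4 × 2 + 2 = 10 π electrons → 4(2)+2, aromatic.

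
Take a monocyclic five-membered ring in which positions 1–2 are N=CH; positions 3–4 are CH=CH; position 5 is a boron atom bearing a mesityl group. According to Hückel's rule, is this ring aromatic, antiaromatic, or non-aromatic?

The p orbitals form a continuous loop: the double-bond atoms are sp², each contributing one p electron; the doubly-bonded nitrogens are pyridine-type — their lone pairs lie in the ring plane, leaving one electron in the p orbital; the boron has an empty p orbital. The ring is fully conjugated.
π-electron count: 2 × 2 = 4 from the double-bond units + 0 from the B(mesityl) atom = 4.
4 = 4(1); a planar, fully conjugated 4n system is antiaromatic.

Antiaromatic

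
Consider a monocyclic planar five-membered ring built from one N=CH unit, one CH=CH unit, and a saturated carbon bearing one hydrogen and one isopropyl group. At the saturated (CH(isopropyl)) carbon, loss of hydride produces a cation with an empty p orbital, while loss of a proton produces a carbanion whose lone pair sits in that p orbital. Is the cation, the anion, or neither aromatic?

The anion

In either ion the ring is fully conjugated: every atom, including the new sp² carbon, supplies a p orbital.
Cation: 2 × 2 + 0 = 4 π electrons → 4(1), antiaromatic.
Anion: 2 × 2 + 2 = 6 π electrons → 4(1)+2, aromatic.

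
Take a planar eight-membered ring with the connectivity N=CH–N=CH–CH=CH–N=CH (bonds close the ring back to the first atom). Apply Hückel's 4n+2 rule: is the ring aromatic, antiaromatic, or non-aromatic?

Antiaromatic

The p orbitals form a continuous loop: each doubly-bonded ring atom is sp² with one p-orbital electron; each =N– nitrogen is pyridine-type (lone pair in the sp² plane, one electron in the p orbital). The ring is fully conjugated.
Counting π electrons: 4 × 2 = 8 from the 4 double-bond units.
8 is a 4n count (n = 2), so the planar conjugated ring is antiaromatic.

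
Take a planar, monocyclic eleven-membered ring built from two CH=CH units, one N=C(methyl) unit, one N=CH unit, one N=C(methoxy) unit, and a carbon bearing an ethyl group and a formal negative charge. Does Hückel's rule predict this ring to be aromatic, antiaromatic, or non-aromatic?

Antiaromatic

The p orbitals form a continuous loop: every atom in a ring double bond is sp² and brings one electron to the p orbital; each =N– nitrogen is pyridine-type (lone pair in the sp² plane, one electron in the p orbital); the carbanion's lone pair occupies the p orbital. The ring is fully conjugated.
Counting π electrons: 5 × 2 = 10 from the double-bond units + 2 from the C(ethyl)(-) atom = 12.
A 4n π count (12, n = 3) in a planar conjugated ring means antiaromatic.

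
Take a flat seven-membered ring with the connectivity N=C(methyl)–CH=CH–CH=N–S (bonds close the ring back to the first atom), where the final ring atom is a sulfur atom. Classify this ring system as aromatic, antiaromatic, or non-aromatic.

Antiaromatic

The p orbitals form a continuous loop: every atom in a ring double bond is sp² and brings one electron to the p orbital; each =N– nitrogen is pyridine-type (lone pair in the sp² plane, one electron in the p orbital); the sulfur donates one lone pair from its p orbital. The ring is fully conjugated.
Adding the contributions, 3 × 2 = 6 from the double-bond units + 2 from the S atom = 8.
A 4n π count (8, n = 2) in a planar conjugated ring means antiaromatic.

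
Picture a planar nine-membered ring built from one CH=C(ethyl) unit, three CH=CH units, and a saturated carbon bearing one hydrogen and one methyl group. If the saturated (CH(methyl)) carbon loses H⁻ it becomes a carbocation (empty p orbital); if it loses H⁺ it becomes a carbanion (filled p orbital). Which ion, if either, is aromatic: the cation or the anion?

The anion

Once that carbon is sp², every ring atom has a p orbital and both ions are fully conjugated.
Cation: 4 × 2 + 0 = 8 π electrons → 4(2), antiaromatic.
Anion: 4 × 2 + 2 = 10 π electrons → 4(2)+2, aromatic.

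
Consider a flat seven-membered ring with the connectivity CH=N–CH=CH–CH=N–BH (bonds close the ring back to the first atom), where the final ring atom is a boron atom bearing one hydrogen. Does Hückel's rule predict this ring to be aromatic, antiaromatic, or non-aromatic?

Aromatic

Check conjugation: each doubly-bonded ring atom is sp² with one p-orbital electron; the doubly-bonded nitrogens are pyridine-type — their lone pairs lie in the ring plane, leaving one electron in the p orbital; the boron has an empty p orbital — every position has a p orbital, so the cyclic π system is continuous.
Tallying contributions gives 3 × 2 = 6 from the double-bond units + 0 from the BH atom = 6.
With 6 π electrons (n = 1), the Hückel 4n+2 condition holds.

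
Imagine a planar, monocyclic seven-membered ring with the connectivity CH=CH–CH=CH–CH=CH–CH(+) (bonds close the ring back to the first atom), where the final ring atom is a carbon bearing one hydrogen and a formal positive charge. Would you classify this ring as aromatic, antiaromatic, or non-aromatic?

All ring atoms are sp² and supply a p orbital to the ring (each doubly-bonded ring atom is sp² with one p-orbital electron; the carbocation has an empty p orbital); the conjugation is uninterrupted.
Adding the contributions, 3 × 2 = 6 from the double-bond units + 0 from the CH(+) atom = 6.
With 6 π electrons (n = 1), the Hückel 4n+2 condition holds.
This is the tropylium cation.

Aromatic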